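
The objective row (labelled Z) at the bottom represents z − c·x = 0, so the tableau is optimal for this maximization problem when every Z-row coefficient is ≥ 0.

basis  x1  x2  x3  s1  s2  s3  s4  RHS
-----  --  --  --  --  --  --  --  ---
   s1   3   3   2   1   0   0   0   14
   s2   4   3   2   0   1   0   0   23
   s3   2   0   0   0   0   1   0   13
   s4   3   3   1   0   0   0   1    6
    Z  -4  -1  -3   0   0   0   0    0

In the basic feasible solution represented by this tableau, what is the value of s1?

14

s1 is basic (row 1); its value is the RHS of that row, 14.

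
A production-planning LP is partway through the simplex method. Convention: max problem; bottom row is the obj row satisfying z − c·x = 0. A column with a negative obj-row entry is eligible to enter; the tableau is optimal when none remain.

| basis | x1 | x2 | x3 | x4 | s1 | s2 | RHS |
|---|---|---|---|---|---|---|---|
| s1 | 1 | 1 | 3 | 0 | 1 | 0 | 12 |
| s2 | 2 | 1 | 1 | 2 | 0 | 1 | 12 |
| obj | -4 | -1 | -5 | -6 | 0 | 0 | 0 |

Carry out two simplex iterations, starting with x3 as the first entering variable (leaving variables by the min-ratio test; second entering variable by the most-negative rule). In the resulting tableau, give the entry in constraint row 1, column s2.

0

Ratio test on column x3 — row 1: 12/3 = 4; row 2: 12/1 = 12. Minimum is 4 at row 1 (s1 leaves); pivot element 3.
Divide row 1 by 3; eliminate column x3 from the other rows.
Second iteration: most negative obj-row entry is -6 in column x4, so x4 enters.
Ratio test on column x4 — row 1: entry 0 ≤ 0; row 2: 8/2 = 4. Minimum is 4 at row 2 (s2 leaves); pivot element 2.
Divide row 2 by 2; eliminate column x4 from the other rows.
After both pivots, the entry at constraint row 1, column s2 is 0.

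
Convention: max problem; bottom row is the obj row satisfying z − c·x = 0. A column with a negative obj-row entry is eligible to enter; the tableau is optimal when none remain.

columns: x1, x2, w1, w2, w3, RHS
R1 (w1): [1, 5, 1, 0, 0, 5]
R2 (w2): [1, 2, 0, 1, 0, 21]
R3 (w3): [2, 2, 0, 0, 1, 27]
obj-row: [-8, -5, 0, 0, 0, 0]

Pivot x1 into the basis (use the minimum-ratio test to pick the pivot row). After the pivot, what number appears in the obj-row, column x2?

35

Ratio test on column x1 — row 1: 5/1 = 5; row 2: 21/1 = 21; row 3: 27/2 = 27/2. Minimum is 5 at row 1 (w1 leaves); pivot element 1.
Divide row 1 by 1; eliminate column x1 from the other rows.
obj-row update in column x2: -5 − (-8)·5 = 35.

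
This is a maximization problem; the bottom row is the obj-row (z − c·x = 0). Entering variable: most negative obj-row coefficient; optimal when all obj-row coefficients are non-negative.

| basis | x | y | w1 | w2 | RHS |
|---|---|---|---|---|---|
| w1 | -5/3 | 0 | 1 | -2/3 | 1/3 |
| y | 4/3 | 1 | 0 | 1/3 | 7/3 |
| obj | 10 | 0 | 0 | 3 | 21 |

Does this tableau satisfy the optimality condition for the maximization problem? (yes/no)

Every obj-row coefficient is ≥ 0, so the tableau is optimal.

yes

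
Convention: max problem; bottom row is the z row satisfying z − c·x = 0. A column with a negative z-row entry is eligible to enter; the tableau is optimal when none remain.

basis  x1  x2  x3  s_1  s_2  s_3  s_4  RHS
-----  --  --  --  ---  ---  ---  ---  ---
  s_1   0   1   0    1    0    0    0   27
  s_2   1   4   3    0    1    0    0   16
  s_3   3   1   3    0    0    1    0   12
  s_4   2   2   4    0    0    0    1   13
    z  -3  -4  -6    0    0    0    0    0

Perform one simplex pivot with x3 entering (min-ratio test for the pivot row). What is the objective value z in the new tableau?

39/2

Ratio test on column x3 — row 1: entry 0 ≤ 0; row 2: 16/3 = 16/3; row 3: 12/3 = 4; row 4: 13/4 = 13/4. Minimum is 13/4 at row 4 (s_4 leaves); pivot element 4.
Pivot on row 4; the z-row RHS becomes 0 − (-6)·(13/4) = 39/2.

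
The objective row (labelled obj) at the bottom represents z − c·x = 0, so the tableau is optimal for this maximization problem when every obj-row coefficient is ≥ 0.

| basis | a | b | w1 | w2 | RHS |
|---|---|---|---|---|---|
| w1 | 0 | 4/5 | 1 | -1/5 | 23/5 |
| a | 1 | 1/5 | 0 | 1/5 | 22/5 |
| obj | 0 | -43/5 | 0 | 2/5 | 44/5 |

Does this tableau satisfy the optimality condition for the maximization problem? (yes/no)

no

The obj-row has a negative entry -43/5 in column b, so it is not optimal.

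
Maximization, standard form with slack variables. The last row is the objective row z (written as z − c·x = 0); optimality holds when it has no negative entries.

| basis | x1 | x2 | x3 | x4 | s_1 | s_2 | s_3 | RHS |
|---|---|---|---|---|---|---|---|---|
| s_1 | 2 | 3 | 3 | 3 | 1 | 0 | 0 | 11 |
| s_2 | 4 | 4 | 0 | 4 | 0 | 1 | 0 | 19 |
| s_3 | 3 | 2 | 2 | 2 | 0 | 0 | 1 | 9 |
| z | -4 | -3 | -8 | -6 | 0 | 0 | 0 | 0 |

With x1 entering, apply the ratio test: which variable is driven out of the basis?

s_3

Column x1 entries and ratios — s_1: 11/2 = 11/2; s_2: 19/4 = 19/4; s_3: 9/3 = 3.
Smallest ratio is 3 in the row of s_3, so s_3 leaves.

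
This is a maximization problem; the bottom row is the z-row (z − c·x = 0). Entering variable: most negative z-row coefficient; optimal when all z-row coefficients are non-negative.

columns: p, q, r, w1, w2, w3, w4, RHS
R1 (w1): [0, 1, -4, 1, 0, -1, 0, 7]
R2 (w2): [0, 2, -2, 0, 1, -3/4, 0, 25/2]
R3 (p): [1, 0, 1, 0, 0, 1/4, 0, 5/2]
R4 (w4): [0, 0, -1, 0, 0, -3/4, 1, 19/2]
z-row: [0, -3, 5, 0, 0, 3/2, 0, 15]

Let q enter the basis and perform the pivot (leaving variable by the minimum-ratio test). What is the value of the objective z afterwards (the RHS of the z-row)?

Ratio test on column q — row 1: 7/1 = 7; row 2: (25/2)/2 = 25/4; row 3: entry 0 ≤ 0; row 4: entry 0 ≤ 0. Minimum is 25/4 at row 2 (w2 leaves); pivot element 2.
Pivot on row 2; the z-row RHS becomes 15 − (-3)·(25/4) = 135/4.

135/4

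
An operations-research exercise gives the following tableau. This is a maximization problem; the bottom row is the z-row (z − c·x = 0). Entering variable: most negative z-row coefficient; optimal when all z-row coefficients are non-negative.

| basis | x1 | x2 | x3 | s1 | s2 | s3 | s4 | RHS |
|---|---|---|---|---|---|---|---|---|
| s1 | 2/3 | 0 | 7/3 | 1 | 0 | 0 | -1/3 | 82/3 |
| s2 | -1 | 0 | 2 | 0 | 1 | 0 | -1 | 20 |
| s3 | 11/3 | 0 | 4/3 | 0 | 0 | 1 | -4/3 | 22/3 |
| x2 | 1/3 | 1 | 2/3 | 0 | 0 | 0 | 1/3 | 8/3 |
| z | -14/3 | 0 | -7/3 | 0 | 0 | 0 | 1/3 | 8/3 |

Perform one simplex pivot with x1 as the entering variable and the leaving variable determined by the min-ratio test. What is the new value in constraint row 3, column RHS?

2

Ratio test on column x1 — row 1: (82/3)/(2/3) = 41; row 2: entry -1 ≤ 0; row 3: (22/3)/(11/3) = 2; row 4: (8/3)/(1/3) = 8. Minimum is 2 at row 3 (s3 leaves); pivot element 11/3.
Divide row 3 by 11/3; eliminate column x1 from the other rows.
In the new row 3, the RHS entry is the old entry divided by the pivot: (22/3)/(11/3) = 2.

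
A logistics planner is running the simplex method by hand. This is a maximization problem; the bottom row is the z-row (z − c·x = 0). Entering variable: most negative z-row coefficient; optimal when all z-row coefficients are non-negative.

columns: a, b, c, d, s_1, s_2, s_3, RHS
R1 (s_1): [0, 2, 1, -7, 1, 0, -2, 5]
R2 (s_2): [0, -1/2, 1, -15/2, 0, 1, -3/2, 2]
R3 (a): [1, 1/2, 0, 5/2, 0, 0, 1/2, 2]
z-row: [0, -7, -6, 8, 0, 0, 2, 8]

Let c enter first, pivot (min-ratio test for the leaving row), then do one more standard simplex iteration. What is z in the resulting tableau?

248/5

Ratio test on column c — row 1: 5/1 = 5; row 2: 2/1 = 2; row 3: entry 0 ≤ 0. Minimum is 2 at row 2 (s_2 leaves); pivot element 1.
Pivot on row 2; the z-row RHS becomes 8 − (-6)·2 = 20.
Next entering variable (most negative z-row entry -37): d.
Ratio test on column d — row 1: 3/(1/2) = 6; row 2: entry -15/2 ≤ 0; row 3: 2/(5/2) = 4/5. Minimum is 4/5 at row 3 (a leaves); pivot element 5/2.
After the second pivot the z-row RHS is 20 − (-37)·(4/5) = 248/5.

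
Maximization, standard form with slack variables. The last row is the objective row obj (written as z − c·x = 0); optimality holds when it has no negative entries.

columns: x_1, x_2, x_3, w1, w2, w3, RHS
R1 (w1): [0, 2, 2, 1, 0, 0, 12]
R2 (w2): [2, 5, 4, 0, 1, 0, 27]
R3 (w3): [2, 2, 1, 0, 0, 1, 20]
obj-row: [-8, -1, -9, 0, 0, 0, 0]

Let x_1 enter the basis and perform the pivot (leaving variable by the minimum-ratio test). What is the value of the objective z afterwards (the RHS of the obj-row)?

Ratio test on column x_1 — row 1: entry 0 ≤ 0; row 2: 27/2 = 27/2; row 3: 20/2 = 10. Minimum is 10 at row 3 (w3 leaves); pivot element 2.
Pivot on row 3; the obj-row RHS becomes 0 − (-8)·10 = 80.

80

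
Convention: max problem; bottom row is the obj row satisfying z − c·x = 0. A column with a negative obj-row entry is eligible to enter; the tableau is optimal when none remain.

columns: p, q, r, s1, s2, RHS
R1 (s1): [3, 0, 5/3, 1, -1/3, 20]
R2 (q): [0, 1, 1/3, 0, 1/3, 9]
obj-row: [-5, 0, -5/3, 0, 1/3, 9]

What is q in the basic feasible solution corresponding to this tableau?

9

q is basic (row 2); its value is the RHS of that row, 9.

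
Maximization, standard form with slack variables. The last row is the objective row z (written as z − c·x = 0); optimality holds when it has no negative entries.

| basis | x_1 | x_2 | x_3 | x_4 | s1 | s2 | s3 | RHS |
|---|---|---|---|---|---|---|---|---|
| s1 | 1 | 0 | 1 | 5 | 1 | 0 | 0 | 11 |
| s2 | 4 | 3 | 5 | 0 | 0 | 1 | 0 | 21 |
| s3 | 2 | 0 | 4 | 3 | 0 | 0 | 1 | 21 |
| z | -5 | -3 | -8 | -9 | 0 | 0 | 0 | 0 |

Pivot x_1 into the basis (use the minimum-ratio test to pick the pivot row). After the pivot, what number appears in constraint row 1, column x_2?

-3/4

Ratio test on column x_1 — row 1: 11/1 = 11; row 2: 21/4 = 21/4; row 3: 21/2 = 21/2. Minimum is 21/4 at row 2 (s2 leaves); pivot element 4.
Divide row 2 by 4; eliminate column x_1 from the other rows.
Row 1 update in column x_2: 0 − 1·(3/4) = -3/4.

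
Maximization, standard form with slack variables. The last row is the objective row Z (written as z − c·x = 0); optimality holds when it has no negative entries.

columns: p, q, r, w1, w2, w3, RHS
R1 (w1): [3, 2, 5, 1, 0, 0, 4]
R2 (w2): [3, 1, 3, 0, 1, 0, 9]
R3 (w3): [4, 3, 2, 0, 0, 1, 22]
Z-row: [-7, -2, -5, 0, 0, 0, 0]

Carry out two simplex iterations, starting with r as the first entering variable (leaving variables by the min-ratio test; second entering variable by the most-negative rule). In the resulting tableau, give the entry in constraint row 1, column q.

2/3

Ratio test on column r — row 1: 4/5 = 4/5; row 2: 9/3 = 3; row 3: 22/2 = 11. Minimum is 4/5 at row 1 (w1 leaves); pivot element 5.
Divide row 1 by 5; eliminate column r from the other rows.
Second iteration: most negative Z-row entry is -4 in column p, so p enters.
Ratio test on column p — row 1: (4/5)/(3/5) = 4/3; row 2: (33/5)/(6/5) = 11/2; row 3: (102/5)/(14/5) = 51/7. Minimum is 4/3 at row 1 (r leaves); pivot element 3/5.
Divide row 1 by 3/5; eliminate column p from the other rows.
After both pivots, the entry at constraint row 1, column q is 2/3.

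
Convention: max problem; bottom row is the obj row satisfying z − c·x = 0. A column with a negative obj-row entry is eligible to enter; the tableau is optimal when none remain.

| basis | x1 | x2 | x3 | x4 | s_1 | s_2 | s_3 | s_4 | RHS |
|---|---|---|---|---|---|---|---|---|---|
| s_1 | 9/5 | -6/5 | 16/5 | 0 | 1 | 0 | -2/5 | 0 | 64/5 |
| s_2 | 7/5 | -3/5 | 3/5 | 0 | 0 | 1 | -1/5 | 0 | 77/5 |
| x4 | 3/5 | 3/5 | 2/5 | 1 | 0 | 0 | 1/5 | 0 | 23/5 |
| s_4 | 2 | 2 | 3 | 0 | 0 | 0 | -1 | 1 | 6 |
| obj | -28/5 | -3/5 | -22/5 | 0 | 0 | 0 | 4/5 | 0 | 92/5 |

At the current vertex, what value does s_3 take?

s_3 is not in the basis, so in the current basic feasible solution s_3 = 0.

0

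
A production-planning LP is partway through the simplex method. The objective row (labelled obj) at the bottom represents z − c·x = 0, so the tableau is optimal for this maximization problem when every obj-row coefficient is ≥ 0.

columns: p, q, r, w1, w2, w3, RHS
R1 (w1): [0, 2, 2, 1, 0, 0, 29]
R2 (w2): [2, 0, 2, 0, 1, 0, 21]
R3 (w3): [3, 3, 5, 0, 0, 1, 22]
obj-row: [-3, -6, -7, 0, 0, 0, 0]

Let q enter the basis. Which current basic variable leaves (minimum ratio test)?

Column q entries and ratios — w1: 29/2 = 29/2; w2: 0 ≤ 0, skip; w3: 22/3 = 22/3.
Smallest ratio is 22/3 in the row of w3, so w3 leaves.

w3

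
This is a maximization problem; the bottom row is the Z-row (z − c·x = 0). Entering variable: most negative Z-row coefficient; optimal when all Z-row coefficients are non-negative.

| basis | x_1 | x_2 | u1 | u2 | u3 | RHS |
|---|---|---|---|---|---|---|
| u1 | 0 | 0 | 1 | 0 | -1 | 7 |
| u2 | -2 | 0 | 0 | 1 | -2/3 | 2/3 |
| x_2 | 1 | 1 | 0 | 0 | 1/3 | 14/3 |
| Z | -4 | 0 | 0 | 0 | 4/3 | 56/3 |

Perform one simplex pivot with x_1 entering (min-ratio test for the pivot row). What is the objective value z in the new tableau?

Ratio test on column x_1 — row 1: entry 0 ≤ 0; row 2: entry -2 ≤ 0; row 3: (14/3)/1 = 14/3. Minimum is 14/3 at row 3 (x_2 leaves); pivot element 1.
Pivot on row 3; the Z-row RHS becomes 56/3 − (-4)·(14/3) = 112/3.

112/3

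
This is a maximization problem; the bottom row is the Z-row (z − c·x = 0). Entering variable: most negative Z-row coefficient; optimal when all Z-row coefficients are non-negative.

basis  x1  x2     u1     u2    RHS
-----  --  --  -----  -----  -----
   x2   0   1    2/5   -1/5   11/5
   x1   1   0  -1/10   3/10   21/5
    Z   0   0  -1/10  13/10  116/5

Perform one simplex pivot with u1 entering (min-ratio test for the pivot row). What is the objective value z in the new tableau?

Ratio test on column u1 — row 1: (11/5)/(2/5) = 11/2; row 2: entry -1/10 ≤ 0. Minimum is 11/2 at row 1 (x2 leaves); pivot element 2/5.
Pivot on row 1; the Z-row RHS becomes 116/5 − (-1/10)·(11/2) = 95/4.

95/4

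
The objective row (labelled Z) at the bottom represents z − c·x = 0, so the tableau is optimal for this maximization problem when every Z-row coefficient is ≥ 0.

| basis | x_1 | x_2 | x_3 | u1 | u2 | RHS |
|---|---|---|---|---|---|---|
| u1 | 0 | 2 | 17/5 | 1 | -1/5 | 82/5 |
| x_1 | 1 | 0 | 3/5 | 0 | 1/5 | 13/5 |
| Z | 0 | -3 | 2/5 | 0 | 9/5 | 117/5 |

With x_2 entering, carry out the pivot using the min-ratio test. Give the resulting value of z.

Ratio test on column x_2 — row 1: (82/5)/2 = 41/5; row 2: entry 0 ≤ 0. Minimum is 41/5 at row 1 (u1 leaves); pivot element 2.
Pivot on row 1; the Z-row RHS becomes 117/5 − (-3)·(41/5) = 48.

48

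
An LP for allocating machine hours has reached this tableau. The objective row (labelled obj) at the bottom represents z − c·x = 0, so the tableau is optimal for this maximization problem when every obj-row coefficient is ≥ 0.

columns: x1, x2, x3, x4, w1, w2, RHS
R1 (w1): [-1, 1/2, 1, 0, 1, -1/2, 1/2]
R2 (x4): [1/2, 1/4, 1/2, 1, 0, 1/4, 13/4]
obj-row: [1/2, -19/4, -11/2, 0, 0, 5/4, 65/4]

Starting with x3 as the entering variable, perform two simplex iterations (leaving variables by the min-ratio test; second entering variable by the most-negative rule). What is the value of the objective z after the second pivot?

34

Ratio test on column x3 — row 1: (1/2)/1 = 1/2; row 2: (13/4)/(1/2) = 13/2. Minimum is 1/2 at row 1 (w1 leaves); pivot element 1.
Pivot on row 1; the obj-row RHS becomes 65/4 − (-11/2)·(1/2) = 19.
Next entering variable (most negative obj-row entry -5): x1.
Ratio test on column x1 — row 1: entry -1 ≤ 0; row 2: 3/1 = 3. Minimum is 3 at row 2 (x4 leaves); pivot element 1.
After the second pivot the obj-row RHS is 19 − (-5)·3 = 34.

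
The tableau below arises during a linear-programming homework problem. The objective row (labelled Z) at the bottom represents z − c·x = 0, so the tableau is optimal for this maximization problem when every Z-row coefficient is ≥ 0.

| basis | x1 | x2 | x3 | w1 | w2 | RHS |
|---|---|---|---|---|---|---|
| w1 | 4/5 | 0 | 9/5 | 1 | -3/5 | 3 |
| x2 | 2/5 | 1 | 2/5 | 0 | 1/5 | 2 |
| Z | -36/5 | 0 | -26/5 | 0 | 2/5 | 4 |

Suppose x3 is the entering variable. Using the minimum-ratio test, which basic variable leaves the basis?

w1

Column x3 entries and ratios — w1: 3/(9/5) = 5/3; x2: 2/(2/5) = 5.
Smallest ratio is 5/3 in the row of w1, so w1 leaves.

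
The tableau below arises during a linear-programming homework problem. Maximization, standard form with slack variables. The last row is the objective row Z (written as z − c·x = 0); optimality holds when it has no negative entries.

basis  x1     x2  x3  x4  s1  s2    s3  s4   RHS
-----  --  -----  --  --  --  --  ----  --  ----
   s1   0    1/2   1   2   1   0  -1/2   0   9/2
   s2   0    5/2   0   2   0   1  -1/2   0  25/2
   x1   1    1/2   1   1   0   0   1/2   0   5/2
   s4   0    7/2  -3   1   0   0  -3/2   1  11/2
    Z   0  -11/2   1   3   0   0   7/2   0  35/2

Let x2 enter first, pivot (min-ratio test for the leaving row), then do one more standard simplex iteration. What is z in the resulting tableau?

Ratio test on column x2 — row 1: (9/2)/(1/2) = 9; row 2: (25/2)/(5/2) = 5; row 3: (5/2)/(1/2) = 5; row 4: (11/2)/(7/2) = 11/7. Minimum is 11/7 at row 4 (s4 leaves); pivot element 7/2.
Pivot on row 4; the Z-row RHS becomes 35/2 − (-11/2)·(11/7) = 183/7.
Next entering variable (most negative Z-row entry -26/7): x3.
Ratio test on column x3 — row 1: (26/7)/(10/7) = 13/5; row 2: (60/7)/(15/7) = 4; row 3: (12/7)/(10/7) = 6/5; row 4: entry -6/7 ≤ 0. Minimum is 6/5 at row 3 (x1 leaves); pivot element 10/7.
After the second pivot the Z-row RHS is 183/7 − (-26/7)·(6/5) = 153/5.

153/5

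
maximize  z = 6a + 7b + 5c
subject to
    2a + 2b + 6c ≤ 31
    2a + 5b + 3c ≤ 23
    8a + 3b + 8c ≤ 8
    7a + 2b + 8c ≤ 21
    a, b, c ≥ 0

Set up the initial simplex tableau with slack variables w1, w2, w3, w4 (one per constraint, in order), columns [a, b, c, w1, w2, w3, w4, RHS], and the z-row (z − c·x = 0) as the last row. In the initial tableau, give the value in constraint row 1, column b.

Constraint 1 has coefficient 2 on b.

2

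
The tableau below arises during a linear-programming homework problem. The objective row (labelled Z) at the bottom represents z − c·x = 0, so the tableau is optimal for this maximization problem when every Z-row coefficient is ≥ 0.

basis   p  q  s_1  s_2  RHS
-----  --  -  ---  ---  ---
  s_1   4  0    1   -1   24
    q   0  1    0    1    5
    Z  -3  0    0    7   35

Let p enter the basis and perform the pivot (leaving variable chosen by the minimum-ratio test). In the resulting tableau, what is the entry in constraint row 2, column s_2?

Ratio test on column p — row 1: 24/4 = 6; row 2: entry 0 ≤ 0. Minimum is 6 at row 1 (s_1 leaves); pivot element 4.
Divide row 1 by 4; eliminate column p from the other rows.
Row 2 update in column s_2: 1 − 0·(-1/4) = 1.

1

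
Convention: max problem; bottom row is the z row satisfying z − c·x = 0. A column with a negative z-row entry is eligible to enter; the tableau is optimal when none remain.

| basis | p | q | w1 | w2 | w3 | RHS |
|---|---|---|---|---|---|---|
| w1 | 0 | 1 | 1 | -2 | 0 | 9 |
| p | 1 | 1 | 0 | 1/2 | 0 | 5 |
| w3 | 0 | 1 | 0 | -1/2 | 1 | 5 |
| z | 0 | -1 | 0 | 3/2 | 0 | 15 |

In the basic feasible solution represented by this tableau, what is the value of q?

0

q is not in the basis, so in the current basic feasible solution q = 0.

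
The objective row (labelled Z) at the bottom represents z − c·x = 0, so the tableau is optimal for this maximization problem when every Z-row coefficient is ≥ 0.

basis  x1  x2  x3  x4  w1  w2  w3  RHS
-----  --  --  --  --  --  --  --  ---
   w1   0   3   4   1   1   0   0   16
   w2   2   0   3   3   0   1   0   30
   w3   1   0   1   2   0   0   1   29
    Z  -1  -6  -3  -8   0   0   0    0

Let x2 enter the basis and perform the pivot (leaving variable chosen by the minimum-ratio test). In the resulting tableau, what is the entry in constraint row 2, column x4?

3

Ratio test on column x2 — row 1: 16/3 = 16/3; row 2: entry 0 ≤ 0; row 3: entry 0 ≤ 0. Minimum is 16/3 at row 1 (w1 leaves); pivot element 3.
Divide row 1 by 3; eliminate column x2 from the other rows.
Row 2 update in column x4: 3 − 0·(1/3) = 3.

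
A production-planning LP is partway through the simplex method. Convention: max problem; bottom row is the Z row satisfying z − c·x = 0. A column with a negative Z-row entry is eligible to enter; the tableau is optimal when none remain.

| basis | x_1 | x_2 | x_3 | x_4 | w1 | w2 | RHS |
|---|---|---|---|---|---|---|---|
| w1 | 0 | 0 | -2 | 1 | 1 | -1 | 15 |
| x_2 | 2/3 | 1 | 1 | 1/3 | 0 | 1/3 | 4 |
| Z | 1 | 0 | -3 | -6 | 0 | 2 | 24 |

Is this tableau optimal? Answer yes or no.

The Z-row has a negative entry -6 in column x_4, so it is not optimal.

no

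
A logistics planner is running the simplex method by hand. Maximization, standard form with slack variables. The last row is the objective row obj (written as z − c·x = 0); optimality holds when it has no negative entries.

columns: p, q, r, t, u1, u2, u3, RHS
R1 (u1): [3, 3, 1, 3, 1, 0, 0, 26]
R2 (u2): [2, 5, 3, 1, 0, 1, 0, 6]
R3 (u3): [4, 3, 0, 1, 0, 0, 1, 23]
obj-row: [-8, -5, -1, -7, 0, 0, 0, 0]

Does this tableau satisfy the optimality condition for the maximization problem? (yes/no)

The obj-row has a negative entry -8 in column p, so it is not optimal.

no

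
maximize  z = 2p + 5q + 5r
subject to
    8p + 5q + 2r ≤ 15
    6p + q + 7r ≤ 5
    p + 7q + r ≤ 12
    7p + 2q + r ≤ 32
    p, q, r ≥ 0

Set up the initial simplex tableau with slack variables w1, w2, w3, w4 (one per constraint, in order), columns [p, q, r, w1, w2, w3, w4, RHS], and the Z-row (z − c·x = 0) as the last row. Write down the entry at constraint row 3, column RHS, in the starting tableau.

12

The RHS of constraint 3 is b_3 = 12.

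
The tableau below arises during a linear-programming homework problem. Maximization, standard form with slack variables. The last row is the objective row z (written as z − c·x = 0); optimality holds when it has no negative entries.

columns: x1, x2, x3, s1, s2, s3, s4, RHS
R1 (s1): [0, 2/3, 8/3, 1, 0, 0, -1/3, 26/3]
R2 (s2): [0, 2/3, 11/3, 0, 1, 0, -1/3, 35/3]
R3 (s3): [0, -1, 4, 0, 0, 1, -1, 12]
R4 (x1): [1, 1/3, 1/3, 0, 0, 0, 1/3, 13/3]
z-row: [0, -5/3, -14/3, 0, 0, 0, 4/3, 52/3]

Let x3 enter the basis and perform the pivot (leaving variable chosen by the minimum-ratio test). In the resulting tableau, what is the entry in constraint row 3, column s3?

1/4

Ratio test on column x3 — row 1: (26/3)/(8/3) = 13/4; row 2: (35/3)/(11/3) = 35/11; row 3: 12/4 = 3; row 4: (13/3)/(1/3) = 13. Minimum is 3 at row 3 (s3 leaves); pivot element 4.
Divide row 3 by 4; eliminate column x3 from the other rows.
In the new row 3, the s3 entry is the old entry divided by the pivot: 1/4 = 1/4.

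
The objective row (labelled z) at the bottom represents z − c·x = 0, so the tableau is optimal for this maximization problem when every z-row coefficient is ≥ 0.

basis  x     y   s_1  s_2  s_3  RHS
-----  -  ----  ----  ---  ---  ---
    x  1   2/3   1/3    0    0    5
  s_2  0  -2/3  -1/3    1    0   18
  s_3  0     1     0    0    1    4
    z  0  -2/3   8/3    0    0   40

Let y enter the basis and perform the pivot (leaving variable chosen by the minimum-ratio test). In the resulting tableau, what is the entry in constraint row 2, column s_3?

Ratio test on column y — row 1: 5/(2/3) = 15/2; row 2: entry -2/3 ≤ 0; row 3: 4/1 = 4. Minimum is 4 at row 3 (s_3 leaves); pivot element 1.
Divide row 3 by 1; eliminate column y from the other rows.
Row 2 update in column s_3: 0 − (-2/3)·1 = 2/3.

2/3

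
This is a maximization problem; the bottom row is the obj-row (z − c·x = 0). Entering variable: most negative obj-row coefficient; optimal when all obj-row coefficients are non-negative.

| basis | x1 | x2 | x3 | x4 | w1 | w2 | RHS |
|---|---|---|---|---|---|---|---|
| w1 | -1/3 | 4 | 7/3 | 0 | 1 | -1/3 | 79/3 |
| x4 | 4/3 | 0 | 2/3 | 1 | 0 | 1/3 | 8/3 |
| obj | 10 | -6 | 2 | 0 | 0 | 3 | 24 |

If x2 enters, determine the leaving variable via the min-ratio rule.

w1

Column x2 entries and ratios — w1: (79/3)/4 = 79/12; x4: 0 ≤ 0, skip.
Smallest ratio is 79/12 in the row of w1, so w1 leaves.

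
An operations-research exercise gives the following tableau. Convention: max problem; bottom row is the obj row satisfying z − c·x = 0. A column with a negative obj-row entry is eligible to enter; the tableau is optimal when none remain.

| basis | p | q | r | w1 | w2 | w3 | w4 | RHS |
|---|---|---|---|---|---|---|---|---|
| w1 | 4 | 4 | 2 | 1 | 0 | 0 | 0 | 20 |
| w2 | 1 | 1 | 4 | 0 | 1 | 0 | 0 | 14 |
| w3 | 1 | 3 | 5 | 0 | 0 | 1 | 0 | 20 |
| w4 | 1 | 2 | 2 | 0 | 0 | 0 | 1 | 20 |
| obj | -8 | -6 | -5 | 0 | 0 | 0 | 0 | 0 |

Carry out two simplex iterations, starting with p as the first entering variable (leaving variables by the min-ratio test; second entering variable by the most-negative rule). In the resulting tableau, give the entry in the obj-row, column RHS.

298/7

Ratio test on column p — row 1: 20/4 = 5; row 2: 14/1 = 14; row 3: 20/1 = 20; row 4: 20/1 = 20. Minimum is 5 at row 1 (w1 leaves); pivot element 4.
Divide row 1 by 4; eliminate column p from the other rows.
Second iteration: most negative obj-row entry is -1 in column r, so r enters.
Ratio test on column r — row 1: 5/(1/2) = 10; row 2: 9/(7/2) = 18/7; row 3: 15/(9/2) = 10/3; row 4: 15/(3/2) = 10. Minimum is 18/7 at row 2 (w2 leaves); pivot element 7/2.
Divide row 2 by 7/2; eliminate column r from the other rows.
After both pivots, the entry at the obj-row, column RHS is 298/7.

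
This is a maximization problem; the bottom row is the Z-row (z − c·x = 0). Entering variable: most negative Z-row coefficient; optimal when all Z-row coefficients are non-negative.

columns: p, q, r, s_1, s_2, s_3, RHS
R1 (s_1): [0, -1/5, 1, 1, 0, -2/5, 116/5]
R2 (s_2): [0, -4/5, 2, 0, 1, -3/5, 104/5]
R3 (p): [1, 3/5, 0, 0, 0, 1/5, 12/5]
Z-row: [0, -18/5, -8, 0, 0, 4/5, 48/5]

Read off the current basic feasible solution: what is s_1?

s_1 is basic (row 1); its value is the RHS of that row, 116/5.

116/5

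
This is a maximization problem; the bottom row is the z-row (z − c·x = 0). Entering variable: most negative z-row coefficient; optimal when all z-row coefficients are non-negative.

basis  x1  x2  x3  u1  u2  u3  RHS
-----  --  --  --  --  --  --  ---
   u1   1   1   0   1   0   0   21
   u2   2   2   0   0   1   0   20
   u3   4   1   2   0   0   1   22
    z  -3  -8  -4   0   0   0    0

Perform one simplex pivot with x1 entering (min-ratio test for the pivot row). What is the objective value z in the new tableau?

Ratio test on column x1 — row 1: 21/1 = 21; row 2: 20/2 = 10; row 3: 22/4 = 11/2. Minimum is 11/2 at row 3 (u3 leaves); pivot element 4.
Pivot on row 3; the z-row RHS becomes 0 − (-3)·(11/2) = 33/2.

33/2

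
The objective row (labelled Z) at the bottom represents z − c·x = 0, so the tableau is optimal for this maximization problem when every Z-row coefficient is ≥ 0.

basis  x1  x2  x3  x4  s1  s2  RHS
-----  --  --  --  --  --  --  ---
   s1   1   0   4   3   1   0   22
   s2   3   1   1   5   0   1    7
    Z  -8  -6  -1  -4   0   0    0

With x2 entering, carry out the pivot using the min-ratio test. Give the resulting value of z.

Ratio test on column x2 — row 1: entry 0 ≤ 0; row 2: 7/1 = 7. Minimum is 7 at row 2 (s2 leaves); pivot element 1.
Pivot on row 2; the Z-row RHS becomes 0 − (-6)·7 = 42.

42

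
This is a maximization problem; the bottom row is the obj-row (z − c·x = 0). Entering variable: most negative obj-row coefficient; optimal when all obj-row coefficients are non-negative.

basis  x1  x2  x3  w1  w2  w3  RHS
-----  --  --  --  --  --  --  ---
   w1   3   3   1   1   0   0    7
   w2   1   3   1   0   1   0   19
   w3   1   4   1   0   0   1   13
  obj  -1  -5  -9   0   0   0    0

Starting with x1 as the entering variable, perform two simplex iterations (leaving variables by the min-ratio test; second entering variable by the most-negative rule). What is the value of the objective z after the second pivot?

63

Ratio test on column x1 — row 1: 7/3 = 7/3; row 2: 19/1 = 19; row 3: 13/1 = 13. Minimum is 7/3 at row 1 (w1 leaves); pivot element 3.
Pivot on row 1; the obj-row RHS becomes 0 − (-1)·(7/3) = 7/3.
Next entering variable (most negative obj-row entry -26/3): x3.
Ratio test on column x3 — row 1: (7/3)/(1/3) = 7; row 2: (50/3)/(2/3) = 25; row 3: (32/3)/(2/3) = 16. Minimum is 7 at row 1 (x1 leaves); pivot element 1/3.
After the second pivot the obj-row RHS is 7/3 − (-26/3)·7 = 63.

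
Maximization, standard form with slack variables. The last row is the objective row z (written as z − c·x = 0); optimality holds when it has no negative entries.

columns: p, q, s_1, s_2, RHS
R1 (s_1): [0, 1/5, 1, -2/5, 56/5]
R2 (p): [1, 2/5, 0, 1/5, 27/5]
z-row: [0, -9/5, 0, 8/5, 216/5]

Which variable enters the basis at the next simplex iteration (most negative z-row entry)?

Negative z-row entries: q: -9/5.
The most negative is -9/5 in column q, so q enters.

q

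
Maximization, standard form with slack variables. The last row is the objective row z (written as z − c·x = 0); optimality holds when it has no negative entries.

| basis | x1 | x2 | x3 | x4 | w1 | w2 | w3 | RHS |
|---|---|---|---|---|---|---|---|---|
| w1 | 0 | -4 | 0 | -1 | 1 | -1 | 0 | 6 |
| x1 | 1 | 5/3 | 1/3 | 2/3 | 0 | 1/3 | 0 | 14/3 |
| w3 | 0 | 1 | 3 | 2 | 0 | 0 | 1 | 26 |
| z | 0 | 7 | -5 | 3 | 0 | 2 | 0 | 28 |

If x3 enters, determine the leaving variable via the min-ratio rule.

Column x3 entries and ratios — w1: 0 ≤ 0, skip; x1: (14/3)/(1/3) = 14; w3: 26/3 = 26/3.
Smallest ratio is 26/3 in the row of w3, so w3 leaves.

w3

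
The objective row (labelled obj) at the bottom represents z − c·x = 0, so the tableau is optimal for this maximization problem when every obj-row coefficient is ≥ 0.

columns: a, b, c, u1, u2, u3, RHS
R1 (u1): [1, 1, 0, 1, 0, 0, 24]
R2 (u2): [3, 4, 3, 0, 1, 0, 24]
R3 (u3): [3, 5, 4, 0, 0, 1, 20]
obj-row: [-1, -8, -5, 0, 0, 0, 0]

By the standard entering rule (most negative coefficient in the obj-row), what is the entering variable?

b

Negative obj-row entries: a: -1, b: -8, c: -5.
The most negative is -8 in column b, so b enters.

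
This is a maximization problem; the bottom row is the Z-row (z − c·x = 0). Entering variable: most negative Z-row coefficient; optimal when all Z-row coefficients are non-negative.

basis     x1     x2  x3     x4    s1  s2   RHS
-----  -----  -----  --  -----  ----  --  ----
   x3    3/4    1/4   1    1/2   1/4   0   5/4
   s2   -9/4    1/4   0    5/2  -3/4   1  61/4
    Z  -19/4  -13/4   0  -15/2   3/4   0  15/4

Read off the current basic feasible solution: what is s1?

0

s1 is not in the basis, so in the current basic feasible solution s1 = 0.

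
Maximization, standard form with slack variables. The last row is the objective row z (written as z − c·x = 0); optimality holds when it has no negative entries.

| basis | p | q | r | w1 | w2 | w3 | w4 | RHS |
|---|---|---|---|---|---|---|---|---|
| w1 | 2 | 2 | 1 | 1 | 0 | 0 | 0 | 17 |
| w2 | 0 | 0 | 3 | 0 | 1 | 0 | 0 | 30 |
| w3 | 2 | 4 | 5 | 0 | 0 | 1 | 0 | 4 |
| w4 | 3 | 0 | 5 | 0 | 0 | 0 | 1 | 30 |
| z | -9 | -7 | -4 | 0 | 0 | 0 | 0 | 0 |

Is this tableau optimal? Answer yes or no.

no

The z-row has a negative entry -9 in column p, so it is not optimal.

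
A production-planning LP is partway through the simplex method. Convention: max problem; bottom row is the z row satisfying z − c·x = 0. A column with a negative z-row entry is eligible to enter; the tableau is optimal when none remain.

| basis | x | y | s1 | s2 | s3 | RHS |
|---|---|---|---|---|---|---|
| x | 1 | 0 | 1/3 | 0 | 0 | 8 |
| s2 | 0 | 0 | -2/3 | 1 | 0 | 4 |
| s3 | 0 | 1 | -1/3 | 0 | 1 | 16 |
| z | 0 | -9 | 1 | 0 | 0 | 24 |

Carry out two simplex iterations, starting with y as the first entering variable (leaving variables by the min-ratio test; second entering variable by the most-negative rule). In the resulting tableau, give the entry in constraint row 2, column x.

2

Ratio test on column y — row 1: entry 0 ≤ 0; row 2: entry 0 ≤ 0; row 3: 16/1 = 16. Minimum is 16 at row 3 (s3 leaves); pivot element 1.
Divide row 3 by 1; eliminate column y from the other rows.
Second iteration: most negative z-row entry is -2 in column s1, so s1 enters.
Ratio test on column s1 — row 1: 8/(1/3) = 24; row 2: entry -2/3 ≤ 0; row 3: entry -1/3 ≤ 0. Minimum is 24 at row 1 (x leaves); pivot element 1/3.
Divide row 1 by 1/3; eliminate column s1 from the other rows.
After both pivots, the entry at constraint row 2, column x is 2.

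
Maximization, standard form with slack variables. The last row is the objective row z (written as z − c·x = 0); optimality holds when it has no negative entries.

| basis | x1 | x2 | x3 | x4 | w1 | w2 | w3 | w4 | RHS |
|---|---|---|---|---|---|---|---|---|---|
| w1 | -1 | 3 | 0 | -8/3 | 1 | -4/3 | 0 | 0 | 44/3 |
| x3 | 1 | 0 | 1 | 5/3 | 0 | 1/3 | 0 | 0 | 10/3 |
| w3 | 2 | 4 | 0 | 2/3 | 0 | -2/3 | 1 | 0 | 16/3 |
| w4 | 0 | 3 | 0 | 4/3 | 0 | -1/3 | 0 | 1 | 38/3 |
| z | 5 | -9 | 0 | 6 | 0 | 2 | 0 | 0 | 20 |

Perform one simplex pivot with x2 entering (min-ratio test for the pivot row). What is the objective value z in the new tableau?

Ratio test on column x2 — row 1: (44/3)/3 = 44/9; row 2: entry 0 ≤ 0; row 3: (16/3)/4 = 4/3; row 4: (38/3)/3 = 38/9. Minimum is 4/3 at row 3 (w3 leaves); pivot element 4.
Pivot on row 3; the z-row RHS becomes 20 − (-9)·(4/3) = 32.

32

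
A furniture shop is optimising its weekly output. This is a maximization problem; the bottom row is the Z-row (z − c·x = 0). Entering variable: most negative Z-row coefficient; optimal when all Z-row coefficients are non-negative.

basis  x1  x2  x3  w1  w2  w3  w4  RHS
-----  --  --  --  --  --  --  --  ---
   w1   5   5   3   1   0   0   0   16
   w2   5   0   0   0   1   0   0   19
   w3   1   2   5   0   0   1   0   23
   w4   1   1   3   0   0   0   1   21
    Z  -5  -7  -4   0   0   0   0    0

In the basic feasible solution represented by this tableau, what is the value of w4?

w4 is basic (row 4); its value is the RHS of that row, 21.

21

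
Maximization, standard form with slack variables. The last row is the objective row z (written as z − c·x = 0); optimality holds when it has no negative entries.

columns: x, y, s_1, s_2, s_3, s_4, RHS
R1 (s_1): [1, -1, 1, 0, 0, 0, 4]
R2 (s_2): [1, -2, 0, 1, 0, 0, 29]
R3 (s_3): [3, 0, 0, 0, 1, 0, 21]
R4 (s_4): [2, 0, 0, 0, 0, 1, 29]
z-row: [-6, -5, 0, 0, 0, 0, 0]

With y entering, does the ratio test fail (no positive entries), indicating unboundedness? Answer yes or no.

yes

Every constraint-row entry in column y is ≤ 0, so increasing y is unbounded.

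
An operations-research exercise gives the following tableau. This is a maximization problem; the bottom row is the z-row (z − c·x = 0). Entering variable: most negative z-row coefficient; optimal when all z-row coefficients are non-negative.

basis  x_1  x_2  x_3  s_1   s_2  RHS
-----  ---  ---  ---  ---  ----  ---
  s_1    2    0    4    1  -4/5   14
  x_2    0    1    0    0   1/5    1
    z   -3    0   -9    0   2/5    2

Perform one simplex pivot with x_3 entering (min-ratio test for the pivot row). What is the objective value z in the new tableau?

Ratio test on column x_3 — row 1: 14/4 = 7/2; row 2: entry 0 ≤ 0. Minimum is 7/2 at row 1 (s_1 leaves); pivot element 4.
Pivot on row 1; the z-row RHS becomes 2 − (-9)·(7/2) = 67/2.

67/2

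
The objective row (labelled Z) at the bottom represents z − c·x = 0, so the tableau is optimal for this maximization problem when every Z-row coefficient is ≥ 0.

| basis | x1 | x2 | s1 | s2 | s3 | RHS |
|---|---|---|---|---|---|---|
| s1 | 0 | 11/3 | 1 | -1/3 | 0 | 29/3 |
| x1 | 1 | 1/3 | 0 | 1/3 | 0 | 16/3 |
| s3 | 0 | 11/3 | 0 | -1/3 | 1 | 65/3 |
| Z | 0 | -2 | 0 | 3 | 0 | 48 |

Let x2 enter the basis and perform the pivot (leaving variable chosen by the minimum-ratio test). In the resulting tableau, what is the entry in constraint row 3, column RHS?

12

Ratio test on column x2 — row 1: (29/3)/(11/3) = 29/11; row 2: (16/3)/(1/3) = 16; row 3: (65/3)/(11/3) = 65/11. Minimum is 29/11 at row 1 (s1 leaves); pivot element 11/3.
Divide row 1 by 11/3; eliminate column x2 from the other rows.
Row 3 update in column RHS: 65/3 − (11/3)·(29/11) = 12.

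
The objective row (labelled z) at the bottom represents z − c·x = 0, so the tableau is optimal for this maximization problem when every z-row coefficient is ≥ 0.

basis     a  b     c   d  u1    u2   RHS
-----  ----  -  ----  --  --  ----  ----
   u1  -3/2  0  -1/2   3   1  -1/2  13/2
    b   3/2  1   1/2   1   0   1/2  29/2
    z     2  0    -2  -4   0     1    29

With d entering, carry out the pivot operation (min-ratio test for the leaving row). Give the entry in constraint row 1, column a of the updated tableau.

-1/2

Ratio test on column d — row 1: (13/2)/3 = 13/6; row 2: (29/2)/1 = 29/2. Minimum is 13/6 at row 1 (u1 leaves); pivot element 3.
Divide row 1 by 3; eliminate column d from the other rows.
In the new row 1, the a entry is the old entry divided by the pivot: (-3/2)/3 = -1/2.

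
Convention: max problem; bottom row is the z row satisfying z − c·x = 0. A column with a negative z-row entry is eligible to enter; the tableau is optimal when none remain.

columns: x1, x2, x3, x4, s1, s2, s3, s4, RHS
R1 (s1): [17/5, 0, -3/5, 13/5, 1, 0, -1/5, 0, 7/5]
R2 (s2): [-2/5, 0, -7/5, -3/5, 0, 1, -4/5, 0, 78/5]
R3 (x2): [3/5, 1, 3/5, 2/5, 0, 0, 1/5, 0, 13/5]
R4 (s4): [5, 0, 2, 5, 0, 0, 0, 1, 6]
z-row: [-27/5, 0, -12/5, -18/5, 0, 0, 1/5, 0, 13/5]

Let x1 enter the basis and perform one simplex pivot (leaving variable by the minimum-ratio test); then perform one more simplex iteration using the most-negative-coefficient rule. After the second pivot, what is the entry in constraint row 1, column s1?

Ratio test on column x1 — row 1: (7/5)/(17/5) = 7/17; row 2: entry -2/5 ≤ 0; row 3: (13/5)/(3/5) = 13/3; row 4: 6/5 = 6/5. Minimum is 7/17 at row 1 (s1 leaves); pivot element 17/5.
Divide row 1 by 17/5; eliminate column x1 from the other rows.
Second iteration: most negative z-row entry is -57/17 in column x3, so x3 enters.
Ratio test on column x3 — row 1: entry -3/17 ≤ 0; row 2: entry -25/17 ≤ 0; row 3: (40/17)/(12/17) = 10/3; row 4: (67/17)/(49/17) = 67/49. Minimum is 67/49 at row 4 (s4 leaves); pivot element 49/17.
Divide row 4 by 49/17; eliminate column x3 from the other rows.
After both pivots, the entry at constraint row 1, column s1 is 10/49.

10/49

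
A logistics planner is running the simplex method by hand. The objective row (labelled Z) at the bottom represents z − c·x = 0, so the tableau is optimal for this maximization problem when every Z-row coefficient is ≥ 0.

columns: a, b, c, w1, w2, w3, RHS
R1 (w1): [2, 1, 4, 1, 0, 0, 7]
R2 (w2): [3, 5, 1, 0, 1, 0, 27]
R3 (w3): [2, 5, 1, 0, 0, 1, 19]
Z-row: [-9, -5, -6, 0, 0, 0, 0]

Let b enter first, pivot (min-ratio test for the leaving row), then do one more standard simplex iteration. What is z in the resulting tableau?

Ratio test on column b — row 1: 7/1 = 7; row 2: 27/5 = 27/5; row 3: 19/5 = 19/5. Minimum is 19/5 at row 3 (w3 leaves); pivot element 5.
Pivot on row 3; the Z-row RHS becomes 0 − (-5)·(19/5) = 19.
Next entering variable (most negative Z-row entry -7): a.
Ratio test on column a — row 1: (16/5)/(8/5) = 2; row 2: 8/1 = 8; row 3: (19/5)/(2/5) = 19/2. Minimum is 2 at row 1 (w1 leaves); pivot element 8/5.
After the second pivot the Z-row RHS is 19 − (-7)·2 = 33.

33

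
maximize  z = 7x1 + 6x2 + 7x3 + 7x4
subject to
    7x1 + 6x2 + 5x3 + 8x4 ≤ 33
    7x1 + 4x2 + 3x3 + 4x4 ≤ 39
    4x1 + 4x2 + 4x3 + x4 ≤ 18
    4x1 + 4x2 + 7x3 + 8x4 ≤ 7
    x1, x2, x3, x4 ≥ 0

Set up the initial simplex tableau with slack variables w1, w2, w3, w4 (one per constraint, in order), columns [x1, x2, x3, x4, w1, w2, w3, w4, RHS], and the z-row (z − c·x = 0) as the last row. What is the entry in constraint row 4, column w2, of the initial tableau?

0

Slack w2 belongs to constraint 2; its column is the unit vector e_2, so the entry in row 4 is 0.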